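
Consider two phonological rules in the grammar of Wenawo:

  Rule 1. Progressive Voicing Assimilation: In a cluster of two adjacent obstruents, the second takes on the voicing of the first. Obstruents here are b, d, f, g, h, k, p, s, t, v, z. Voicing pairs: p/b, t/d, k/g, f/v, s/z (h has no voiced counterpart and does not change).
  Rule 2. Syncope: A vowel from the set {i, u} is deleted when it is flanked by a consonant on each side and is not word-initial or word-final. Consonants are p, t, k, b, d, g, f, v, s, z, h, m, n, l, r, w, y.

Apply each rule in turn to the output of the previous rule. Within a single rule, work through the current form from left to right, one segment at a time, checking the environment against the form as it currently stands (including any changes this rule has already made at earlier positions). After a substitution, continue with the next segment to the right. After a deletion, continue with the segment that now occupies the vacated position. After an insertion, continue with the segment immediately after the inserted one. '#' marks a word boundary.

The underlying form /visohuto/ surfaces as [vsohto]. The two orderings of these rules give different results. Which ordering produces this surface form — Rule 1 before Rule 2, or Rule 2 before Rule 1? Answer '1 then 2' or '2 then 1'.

1 then 2

Order 1 then 2:
  1 Progressive Voicing Assimilation: no change — [visohuto]
  2 Syncope: [visohuto] → [vsohto]
  result: [vsohto]
Order 2 then 1:
  2 Syncope: [visohuto] → [vsohto]
  1 Progressive Voicing Assimilation: [vsohto] → [vzohto]
  result: [vzohto]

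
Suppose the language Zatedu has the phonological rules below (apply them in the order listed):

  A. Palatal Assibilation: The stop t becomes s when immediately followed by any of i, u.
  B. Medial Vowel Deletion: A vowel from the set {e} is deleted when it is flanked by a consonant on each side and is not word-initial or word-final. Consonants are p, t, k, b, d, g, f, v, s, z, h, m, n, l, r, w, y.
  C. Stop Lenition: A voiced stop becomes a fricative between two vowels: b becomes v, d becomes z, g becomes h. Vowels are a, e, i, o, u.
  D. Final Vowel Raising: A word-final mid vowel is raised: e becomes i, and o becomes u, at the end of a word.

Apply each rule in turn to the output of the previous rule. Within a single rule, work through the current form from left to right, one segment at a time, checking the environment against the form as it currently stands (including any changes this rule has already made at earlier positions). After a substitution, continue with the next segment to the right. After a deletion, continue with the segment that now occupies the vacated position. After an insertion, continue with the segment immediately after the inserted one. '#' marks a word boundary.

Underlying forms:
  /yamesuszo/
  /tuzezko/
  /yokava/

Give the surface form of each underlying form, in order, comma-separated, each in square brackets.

[yamsuszu], [suzzku], [yokava]

/yamesuszo/:
  A Palatal Assibilation: no change — [yamesuszo]
  B Medial Vowel Deletion: [yamesuszo] → [yamsuszo]
  C Stop Lenition: no change — [yamsuszo]
  D Final Vowel Raising: [yamsuszo] → [yamsuszu]
/tuzezko/:
  A Palatal Assibilation: [tuzezko] → [suzezko]
  B Medial Vowel Deletion: [suzezko] → [suzzko]
  C Stop Lenition: no change — [suzzko]
  D Final Vowel Raising: [suzzko] → [suzzku]
/yokava/:
  A Palatal Assibilation: no change — [yokava]
  B Medial Vowel Deletion: no change — [yokava]
  C Stop Lenition: no change — [yokava]
  D Final Vowel Raising: no change — [yokava]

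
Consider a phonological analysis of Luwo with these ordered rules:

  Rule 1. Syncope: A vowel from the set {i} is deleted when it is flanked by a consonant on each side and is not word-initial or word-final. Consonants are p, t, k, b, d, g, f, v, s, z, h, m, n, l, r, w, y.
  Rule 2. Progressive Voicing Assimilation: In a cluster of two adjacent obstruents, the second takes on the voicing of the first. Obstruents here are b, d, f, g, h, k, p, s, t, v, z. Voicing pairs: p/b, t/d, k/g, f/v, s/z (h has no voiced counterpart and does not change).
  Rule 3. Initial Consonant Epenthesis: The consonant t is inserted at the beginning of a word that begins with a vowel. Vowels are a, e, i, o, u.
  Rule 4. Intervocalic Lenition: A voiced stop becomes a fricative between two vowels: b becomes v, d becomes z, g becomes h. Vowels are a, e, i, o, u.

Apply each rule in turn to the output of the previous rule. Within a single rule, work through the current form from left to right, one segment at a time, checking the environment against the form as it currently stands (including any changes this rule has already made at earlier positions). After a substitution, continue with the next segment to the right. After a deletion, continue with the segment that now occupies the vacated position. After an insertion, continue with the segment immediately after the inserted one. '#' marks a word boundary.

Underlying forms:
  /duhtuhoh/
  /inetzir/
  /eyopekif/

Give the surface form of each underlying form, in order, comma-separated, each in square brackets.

/duhtuhoh/:
  Rule 1 Syncope: no change — [duhtuhoh]
  Rule 2 Progressive Voicing Assimilation: no change — [duhtuhoh]
  Rule 3 Initial Consonant Epenthesis: no change — [duhtuhoh]
  Rule 4 Intervocalic Lenition: no change — [duhtuhoh]
/inetzir/:
  Rule 1 Syncope: [inetzir] → [inetzr]
  Rule 2 Progressive Voicing Assimilation: [inetzr] → [inetsr]
  Rule 3 Initial Consonant Epenthesis: [inetsr] → [tinetsr]
  Rule 4 Intervocalic Lenition: no change — [tinetsr]
/eyopekif/:
  Rule 1 Syncope: [eyopekif] → [eyopekf]
  Rule 2 Progressive Voicing Assimilation: no change — [eyopekf]
  Rule 3 Initial Consonant Epenthesis: [eyopekf] → [teyopekf]
  Rule 4 Intervocalic Lenition: no change — [teyopekf]

[duhtuhoh], [tinetsr], [teyopekf]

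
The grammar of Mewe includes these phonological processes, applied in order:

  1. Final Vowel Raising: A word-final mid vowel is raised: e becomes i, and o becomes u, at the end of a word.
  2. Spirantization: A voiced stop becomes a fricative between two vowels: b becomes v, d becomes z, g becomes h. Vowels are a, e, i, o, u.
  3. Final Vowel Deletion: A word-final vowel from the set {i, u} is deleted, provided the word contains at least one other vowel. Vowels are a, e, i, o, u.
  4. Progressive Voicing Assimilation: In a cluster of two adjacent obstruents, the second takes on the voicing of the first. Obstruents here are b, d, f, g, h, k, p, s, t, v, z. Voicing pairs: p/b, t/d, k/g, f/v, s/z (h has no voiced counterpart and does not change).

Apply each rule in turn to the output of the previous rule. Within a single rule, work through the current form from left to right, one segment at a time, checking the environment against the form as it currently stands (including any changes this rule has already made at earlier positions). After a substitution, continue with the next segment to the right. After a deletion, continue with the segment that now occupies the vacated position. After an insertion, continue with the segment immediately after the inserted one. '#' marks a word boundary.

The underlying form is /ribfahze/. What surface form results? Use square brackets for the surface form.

1 Final Vowel Raising: [ribfahze] → [ribfahzi]
2 Spirantization: no change — [ribfahzi]
3 Final Vowel Deletion: [ribfahzi] → [ribfahz]
4 Progressive Voicing Assimilation: [ribfahz] → [ribvahs]

[ribvahs]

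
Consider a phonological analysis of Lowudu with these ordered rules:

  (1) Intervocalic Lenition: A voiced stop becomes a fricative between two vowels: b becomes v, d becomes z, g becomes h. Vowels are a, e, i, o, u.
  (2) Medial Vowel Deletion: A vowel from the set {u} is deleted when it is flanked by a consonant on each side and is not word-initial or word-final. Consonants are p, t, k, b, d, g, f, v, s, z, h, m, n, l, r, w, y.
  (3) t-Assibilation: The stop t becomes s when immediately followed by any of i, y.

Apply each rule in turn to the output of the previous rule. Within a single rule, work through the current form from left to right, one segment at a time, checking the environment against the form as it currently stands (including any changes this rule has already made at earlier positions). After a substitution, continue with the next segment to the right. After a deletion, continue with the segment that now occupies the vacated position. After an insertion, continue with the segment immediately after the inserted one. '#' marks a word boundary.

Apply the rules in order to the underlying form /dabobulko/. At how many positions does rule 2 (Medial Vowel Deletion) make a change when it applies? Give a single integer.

1

(1) Intervocalic Lenition: [dabobulko] → [davovulko]
(2) Medial Vowel Deletion: [davovulko] → [davovlko]
(3) t-Assibilation: no change — [davovlko]
Rule 2 changed 1 position(s).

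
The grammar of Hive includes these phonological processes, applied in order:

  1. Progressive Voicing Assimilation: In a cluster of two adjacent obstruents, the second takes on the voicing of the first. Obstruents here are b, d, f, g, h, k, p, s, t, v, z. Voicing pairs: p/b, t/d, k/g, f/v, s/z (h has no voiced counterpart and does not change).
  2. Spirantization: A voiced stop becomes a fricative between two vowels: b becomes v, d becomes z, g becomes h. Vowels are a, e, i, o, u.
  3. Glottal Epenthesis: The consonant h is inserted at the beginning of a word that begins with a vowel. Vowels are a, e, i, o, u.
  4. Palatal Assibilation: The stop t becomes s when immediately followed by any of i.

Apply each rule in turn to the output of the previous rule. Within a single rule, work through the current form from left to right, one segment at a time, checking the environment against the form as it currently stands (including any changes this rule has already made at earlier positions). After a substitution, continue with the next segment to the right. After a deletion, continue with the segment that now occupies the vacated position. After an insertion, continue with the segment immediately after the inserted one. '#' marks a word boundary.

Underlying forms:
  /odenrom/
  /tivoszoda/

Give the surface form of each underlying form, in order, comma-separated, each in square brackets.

/odenrom/:
  1 Progressive Voicing Assimilation: no change — [odenrom]
  2 Spirantization: [odenrom] → [ozenrom]
  3 Glottal Epenthesis: [ozenrom] → [hozenrom]
  4 Palatal Assibilation: no change — [hozenrom]
/tivoszoda/:
  1 Progressive Voicing Assimilation: [tivoszoda] → [tivossoda]
  2 Spirantization: [tivossoda] → [tivossoza]
  3 Glottal Epenthesis: no change — [tivossoza]
  4 Palatal Assibilation: [tivossoza] → [sivossoza]

[hozenrom], [sivossoza]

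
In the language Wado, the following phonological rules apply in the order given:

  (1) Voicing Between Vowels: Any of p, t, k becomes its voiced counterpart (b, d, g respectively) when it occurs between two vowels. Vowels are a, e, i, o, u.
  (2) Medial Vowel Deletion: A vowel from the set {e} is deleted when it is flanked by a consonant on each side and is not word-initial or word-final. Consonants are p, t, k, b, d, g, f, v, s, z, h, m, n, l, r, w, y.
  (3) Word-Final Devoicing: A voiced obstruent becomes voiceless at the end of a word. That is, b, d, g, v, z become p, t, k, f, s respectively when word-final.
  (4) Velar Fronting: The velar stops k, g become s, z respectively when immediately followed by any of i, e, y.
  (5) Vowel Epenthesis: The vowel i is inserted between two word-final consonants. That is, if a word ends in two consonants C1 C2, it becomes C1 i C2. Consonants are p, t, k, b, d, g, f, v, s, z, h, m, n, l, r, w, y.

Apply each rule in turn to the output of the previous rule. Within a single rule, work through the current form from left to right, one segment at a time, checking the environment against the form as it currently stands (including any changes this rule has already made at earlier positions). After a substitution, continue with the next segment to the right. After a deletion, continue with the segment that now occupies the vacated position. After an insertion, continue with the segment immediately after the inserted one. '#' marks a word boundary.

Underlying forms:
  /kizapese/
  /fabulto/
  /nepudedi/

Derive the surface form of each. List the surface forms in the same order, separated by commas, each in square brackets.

[sizabse], [fabulto], [nbuddi]

/kizapese/:
  (1) Voicing Between Vowels: [kizapese] → [kizabese]
  (2) Medial Vowel Deletion: [kizabese] → [kizabse]
  (3) Word-Final Devoicing: no change — [kizabse]
  (4) Velar Fronting: [kizabse] → [sizabse]
  (5) Vowel Epenthesis: no change — [sizabse]
/fabulto/:
  (1) Voicing Between Vowels: no change — [fabulto]
  (2) Medial Vowel Deletion: no change — [fabulto]
  (3) Word-Final Devoicing: no change — [fabulto]
  (4) Velar Fronting: no change — [fabulto]
  (5) Vowel Epenthesis: no change — [fabulto]
/nepudedi/:
  (1) Voicing Between Vowels: [nepudedi] → [nebudedi]
  (2) Medial Vowel Deletion: [nebudedi] → [nbuddi]
  (3) Word-Final Devoicing: no change — [nbuddi]
  (4) Velar Fronting: no change — [nbuddi]
  (5) Vowel Epenthesis: no change — [nbuddi]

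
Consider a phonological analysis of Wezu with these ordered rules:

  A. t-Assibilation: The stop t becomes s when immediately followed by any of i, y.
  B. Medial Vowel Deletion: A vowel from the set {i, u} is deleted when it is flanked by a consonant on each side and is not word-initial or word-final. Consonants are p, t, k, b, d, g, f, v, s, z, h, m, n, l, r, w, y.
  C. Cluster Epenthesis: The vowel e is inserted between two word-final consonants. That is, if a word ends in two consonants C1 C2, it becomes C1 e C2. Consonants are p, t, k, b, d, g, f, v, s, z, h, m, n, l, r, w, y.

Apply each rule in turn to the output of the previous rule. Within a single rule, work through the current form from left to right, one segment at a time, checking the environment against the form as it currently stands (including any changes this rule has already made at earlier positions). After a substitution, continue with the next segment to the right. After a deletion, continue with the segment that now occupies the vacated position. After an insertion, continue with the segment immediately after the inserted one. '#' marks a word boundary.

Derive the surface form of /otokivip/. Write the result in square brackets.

A t-Assibilation: no change — [otokivip]
B Medial Vowel Deletion: [otokivip] → [otokvp]
C Cluster Epenthesis: [otokvp] → [otokvep]

[otokvep]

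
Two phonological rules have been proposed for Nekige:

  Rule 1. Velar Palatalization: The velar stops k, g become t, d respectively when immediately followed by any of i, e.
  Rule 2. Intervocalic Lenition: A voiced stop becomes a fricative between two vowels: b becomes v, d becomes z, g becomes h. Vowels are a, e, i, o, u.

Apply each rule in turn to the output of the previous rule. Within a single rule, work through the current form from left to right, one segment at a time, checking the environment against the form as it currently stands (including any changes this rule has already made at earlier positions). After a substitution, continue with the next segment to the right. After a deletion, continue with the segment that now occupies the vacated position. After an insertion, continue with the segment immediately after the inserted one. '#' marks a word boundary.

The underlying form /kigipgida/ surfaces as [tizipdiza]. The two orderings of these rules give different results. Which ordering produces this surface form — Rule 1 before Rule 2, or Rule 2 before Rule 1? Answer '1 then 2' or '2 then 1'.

1 then 2

Order 1 then 2:
  1 Velar Palatalization: [kigipgida] → [tidipdida]
  2 Intervocalic Lenition: [tidipdida] → [tizipdiza]
  result: [tizipdiza]
Order 2 then 1:
  2 Intervocalic Lenition: [kigipgida] → [kihipgiza]
  1 Velar Palatalization: [kihipgiza] → [tihipdiza]
  result: [tihipdiza]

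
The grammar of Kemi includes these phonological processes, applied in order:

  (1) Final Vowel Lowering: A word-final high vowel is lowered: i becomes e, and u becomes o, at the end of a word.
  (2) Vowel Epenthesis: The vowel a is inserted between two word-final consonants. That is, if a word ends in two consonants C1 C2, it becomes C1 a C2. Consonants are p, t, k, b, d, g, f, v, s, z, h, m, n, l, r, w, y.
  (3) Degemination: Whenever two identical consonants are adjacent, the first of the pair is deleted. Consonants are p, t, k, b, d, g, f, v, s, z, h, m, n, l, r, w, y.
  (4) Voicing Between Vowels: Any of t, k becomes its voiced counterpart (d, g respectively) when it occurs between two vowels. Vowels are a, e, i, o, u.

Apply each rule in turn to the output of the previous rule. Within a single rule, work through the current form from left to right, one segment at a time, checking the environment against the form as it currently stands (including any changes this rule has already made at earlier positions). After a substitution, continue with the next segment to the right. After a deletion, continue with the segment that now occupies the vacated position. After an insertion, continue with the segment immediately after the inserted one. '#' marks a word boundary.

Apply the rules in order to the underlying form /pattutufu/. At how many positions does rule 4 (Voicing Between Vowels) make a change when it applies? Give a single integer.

2

(1) Final Vowel Lowering: [pattutufu] → [pattutufo]
(2) Vowel Epenthesis: no change — [pattutufo]
(3) Degemination: [pattutufo] → [patutufo]
(4) Voicing Between Vowels: [patutufo] → [padudufo]
Rule 4 changed 2 position(s).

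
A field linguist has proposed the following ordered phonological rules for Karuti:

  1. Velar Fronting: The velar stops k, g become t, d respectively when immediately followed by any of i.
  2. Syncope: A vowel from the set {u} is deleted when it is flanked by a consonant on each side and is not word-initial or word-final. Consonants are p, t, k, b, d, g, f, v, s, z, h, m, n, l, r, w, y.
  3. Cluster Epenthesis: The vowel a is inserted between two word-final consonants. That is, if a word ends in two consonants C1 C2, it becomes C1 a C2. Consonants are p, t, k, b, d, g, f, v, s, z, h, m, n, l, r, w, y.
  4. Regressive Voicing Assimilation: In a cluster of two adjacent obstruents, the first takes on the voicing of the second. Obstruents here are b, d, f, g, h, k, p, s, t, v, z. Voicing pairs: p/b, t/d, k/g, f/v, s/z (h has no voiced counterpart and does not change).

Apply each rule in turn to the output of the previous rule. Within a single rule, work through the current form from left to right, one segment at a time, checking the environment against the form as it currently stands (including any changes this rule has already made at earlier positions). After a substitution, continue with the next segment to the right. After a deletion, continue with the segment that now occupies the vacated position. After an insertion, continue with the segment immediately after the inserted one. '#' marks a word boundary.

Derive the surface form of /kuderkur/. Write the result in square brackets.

1 Velar Fronting: no change — [kuderkur]
2 Syncope: [kuderkur] → [kderkr]
3 Cluster Epenthesis: [kderkr] → [kderkar]
4 Regressive Voicing Assimilation: [kderkar] → [gderkar]

[gderkar]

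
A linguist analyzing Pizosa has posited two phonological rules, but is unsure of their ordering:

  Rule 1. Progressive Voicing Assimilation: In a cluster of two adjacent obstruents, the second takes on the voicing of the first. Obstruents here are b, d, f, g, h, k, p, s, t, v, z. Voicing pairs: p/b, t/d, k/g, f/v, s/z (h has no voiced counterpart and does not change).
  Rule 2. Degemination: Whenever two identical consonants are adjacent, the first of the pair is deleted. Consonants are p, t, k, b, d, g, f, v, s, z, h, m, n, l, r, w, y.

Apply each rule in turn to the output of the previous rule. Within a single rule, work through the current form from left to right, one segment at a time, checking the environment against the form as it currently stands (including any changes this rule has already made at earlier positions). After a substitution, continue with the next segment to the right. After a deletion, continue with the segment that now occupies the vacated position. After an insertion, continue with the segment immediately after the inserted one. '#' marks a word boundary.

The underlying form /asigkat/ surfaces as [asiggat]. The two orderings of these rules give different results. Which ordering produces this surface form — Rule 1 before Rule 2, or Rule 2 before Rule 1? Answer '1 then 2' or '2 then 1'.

Order 1 then 2:
  1 Progressive Voicing Assimilation: [asigkat] → [asiggat]
  2 Degemination: [asiggat] → [asigat]
  result: [asigat]
Order 2 then 1:
  2 Degemination: no change — [asigkat]
  1 Progressive Voicing Assimilation: [asigkat] → [asiggat]
  result: [asiggat]

2 then 1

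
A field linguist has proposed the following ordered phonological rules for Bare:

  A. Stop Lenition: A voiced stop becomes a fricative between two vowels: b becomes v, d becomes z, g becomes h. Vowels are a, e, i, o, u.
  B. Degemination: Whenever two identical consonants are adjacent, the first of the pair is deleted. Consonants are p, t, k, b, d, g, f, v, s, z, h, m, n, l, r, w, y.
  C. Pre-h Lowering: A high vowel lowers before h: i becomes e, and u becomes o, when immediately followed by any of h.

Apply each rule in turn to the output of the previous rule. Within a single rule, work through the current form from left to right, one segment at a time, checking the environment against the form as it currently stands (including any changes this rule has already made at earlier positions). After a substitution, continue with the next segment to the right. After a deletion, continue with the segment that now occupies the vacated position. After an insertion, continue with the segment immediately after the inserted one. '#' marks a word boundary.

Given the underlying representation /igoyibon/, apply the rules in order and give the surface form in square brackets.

A Stop Lenition: [igoyibon] → [ihoyivon]
B Degemination: no change — [ihoyivon]
C Pre-h Lowering: [ihoyivon] → [ehoyivon]

[ehoyivon]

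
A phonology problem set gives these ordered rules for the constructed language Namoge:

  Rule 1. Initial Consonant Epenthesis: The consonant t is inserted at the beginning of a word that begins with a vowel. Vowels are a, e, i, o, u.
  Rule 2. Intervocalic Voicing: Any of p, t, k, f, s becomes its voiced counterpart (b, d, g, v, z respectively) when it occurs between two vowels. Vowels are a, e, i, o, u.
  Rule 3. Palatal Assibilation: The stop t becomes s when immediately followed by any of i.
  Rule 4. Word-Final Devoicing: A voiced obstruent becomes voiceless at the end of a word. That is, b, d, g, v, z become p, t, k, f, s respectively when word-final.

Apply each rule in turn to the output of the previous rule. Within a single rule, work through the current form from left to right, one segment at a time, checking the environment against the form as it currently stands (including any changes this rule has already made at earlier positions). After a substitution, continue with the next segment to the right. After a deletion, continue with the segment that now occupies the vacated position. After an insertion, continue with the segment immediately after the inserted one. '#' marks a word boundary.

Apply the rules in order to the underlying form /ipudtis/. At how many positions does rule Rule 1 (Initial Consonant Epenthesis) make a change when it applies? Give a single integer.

1

Rule 1 Initial Consonant Epenthesis: [ipudtis] → [tipudtis]
Rule 2 Intervocalic Voicing: [tipudtis] → [tibudtis]
Rule 3 Palatal Assibilation: [tibudtis] → [sibudsis]
Rule 4 Word-Final Devoicing: no change — [sibudsis]
Rule Rule 1 changed 1 position(s).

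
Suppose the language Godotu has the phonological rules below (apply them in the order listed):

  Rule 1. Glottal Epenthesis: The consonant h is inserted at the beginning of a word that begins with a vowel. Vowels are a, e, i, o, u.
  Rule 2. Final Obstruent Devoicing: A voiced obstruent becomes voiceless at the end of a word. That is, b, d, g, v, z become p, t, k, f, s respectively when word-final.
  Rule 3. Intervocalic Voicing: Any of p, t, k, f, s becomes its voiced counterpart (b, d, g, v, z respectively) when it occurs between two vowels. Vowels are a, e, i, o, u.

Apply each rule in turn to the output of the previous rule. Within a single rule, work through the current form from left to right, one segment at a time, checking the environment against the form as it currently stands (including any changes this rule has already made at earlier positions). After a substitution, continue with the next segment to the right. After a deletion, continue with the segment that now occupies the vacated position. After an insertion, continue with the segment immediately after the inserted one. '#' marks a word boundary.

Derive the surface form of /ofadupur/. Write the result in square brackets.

Rule 1 Glottal Epenthesis: [ofadupur] → [hofadupur]
Rule 2 Final Obstruent Devoicing: no change — [hofadupur]
Rule 3 Intervocalic Voicing: [hofadupur] → [hovadubur]

[hovadubur]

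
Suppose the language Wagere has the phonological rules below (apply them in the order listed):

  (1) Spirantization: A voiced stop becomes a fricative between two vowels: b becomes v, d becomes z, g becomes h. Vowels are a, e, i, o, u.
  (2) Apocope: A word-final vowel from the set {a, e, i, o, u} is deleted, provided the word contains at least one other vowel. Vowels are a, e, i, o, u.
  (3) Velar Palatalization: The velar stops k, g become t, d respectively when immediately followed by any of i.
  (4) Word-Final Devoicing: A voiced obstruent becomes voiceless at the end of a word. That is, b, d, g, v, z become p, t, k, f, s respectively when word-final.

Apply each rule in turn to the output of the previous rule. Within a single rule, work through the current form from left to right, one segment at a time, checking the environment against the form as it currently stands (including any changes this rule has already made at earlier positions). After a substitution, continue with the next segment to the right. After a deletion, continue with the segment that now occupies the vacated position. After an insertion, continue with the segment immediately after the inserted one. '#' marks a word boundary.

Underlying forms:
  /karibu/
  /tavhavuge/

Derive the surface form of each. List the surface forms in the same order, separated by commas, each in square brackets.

/karibu/:
  (1) Spirantization: [karibu] → [karivu]
  (2) Apocope: [karivu] → [kariv]
  (3) Velar Palatalization: no change — [kariv]
  (4) Word-Final Devoicing: [kariv] → [karif]
/tavhavuge/:
  (1) Spirantization: [tavhavuge] → [tavhavuhe]
  (2) Apocope: [tavhavuhe] → [tavhavuh]
  (3) Velar Palatalization: no change — [tavhavuh]
  (4) Word-Final Devoicing: no change — [tavhavuh]

[karif], [tavhavuh]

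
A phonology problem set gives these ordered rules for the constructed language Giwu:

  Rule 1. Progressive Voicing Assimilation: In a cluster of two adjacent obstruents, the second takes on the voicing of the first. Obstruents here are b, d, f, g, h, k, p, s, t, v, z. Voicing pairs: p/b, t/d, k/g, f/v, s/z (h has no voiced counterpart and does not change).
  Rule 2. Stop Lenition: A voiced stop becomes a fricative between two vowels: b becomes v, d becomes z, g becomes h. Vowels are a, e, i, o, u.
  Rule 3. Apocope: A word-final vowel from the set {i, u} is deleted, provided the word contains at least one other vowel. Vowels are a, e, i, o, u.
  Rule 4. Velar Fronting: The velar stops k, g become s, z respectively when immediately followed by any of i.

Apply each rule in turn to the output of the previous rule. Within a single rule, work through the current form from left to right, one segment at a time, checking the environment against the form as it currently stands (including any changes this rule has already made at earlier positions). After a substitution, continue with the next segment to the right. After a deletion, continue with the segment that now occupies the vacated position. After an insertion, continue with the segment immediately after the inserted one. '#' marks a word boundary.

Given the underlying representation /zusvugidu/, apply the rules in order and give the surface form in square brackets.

Rule 1 Progressive Voicing Assimilation: [zusvugidu] → [zusfugidu]
Rule 2 Stop Lenition: [zusfugidu] → [zusfuhizu]
Rule 3 Apocope: [zusfuhizu] → [zusfuhiz]
Rule 4 Velar Fronting: no change — [zusfuhiz]

[zusfuhiz]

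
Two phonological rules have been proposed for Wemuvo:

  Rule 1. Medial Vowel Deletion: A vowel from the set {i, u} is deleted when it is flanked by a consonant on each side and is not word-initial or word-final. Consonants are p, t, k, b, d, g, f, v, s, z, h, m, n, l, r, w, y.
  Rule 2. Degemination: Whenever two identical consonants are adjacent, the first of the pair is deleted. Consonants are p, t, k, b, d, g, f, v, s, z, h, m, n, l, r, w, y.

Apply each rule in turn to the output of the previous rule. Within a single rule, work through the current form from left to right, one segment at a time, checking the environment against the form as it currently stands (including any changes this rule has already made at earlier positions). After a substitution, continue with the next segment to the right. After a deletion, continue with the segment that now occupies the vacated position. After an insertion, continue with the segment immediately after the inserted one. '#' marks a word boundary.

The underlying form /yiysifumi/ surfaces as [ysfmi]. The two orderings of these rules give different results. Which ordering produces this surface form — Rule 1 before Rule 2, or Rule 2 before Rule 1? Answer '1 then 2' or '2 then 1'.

1 then 2

Order 1 then 2:
  1 Medial Vowel Deletion: [yiysifumi] → [yysfmi]
  2 Degemination: [yysfmi] → [ysfmi]
  result: [ysfmi]
Order 2 then 1:
  2 Degemination: no change — [yiysifumi]
  1 Medial Vowel Deletion: [yiysifumi] → [yysfmi]
  result: [yysfmi]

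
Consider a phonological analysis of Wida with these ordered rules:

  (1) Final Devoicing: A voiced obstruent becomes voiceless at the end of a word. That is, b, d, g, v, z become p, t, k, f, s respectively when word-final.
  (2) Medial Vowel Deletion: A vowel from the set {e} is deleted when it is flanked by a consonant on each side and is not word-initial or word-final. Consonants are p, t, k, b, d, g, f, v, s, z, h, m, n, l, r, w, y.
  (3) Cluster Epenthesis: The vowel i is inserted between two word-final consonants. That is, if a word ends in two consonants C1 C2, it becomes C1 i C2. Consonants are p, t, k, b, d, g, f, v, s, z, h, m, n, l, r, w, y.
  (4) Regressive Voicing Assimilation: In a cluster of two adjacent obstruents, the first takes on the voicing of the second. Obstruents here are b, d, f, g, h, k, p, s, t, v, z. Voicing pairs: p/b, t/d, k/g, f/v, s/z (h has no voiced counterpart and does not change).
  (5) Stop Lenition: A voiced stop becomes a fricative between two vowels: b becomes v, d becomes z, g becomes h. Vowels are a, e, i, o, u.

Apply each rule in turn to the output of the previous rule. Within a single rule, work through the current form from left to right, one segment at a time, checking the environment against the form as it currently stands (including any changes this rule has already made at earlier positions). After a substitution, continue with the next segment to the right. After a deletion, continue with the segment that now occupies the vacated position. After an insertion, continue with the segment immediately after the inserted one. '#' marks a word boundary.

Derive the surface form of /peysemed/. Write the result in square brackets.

[pysmit]

(1) Final Devoicing: [peysemed] → [peysemet]
(2) Medial Vowel Deletion: [peysemet] → [pysmt]
(3) Cluster Epenthesis: [pysmt] → [pysmit]
(4) Regressive Voicing Assimilation: no change — [pysmit]
(5) Stop Lenition: no change — [pysmit]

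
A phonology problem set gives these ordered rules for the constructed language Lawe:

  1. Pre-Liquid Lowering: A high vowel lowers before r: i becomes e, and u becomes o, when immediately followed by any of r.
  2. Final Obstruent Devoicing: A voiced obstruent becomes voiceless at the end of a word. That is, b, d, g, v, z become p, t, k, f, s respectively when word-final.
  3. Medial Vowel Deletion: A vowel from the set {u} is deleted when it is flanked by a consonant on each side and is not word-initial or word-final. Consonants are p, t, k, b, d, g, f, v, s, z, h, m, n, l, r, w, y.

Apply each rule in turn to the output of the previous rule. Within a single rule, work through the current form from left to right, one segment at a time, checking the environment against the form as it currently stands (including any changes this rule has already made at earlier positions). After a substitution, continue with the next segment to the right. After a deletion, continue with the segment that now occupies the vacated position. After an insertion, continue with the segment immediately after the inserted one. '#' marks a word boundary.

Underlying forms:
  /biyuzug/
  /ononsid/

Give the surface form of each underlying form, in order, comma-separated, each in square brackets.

[biyzk], [ononsit]

/biyuzug/:
  1 Pre-Liquid Lowering: no change — [biyuzug]
  2 Final Obstruent Devoicing: [biyuzug] → [biyuzuk]
  3 Medial Vowel Deletion: [biyuzuk] → [biyzk]
/ononsid/:
  1 Pre-Liquid Lowering: no change — [ononsid]
  2 Final Obstruent Devoicing: [ononsid] → [ononsit]
  3 Medial Vowel Deletion: no change — [ononsit]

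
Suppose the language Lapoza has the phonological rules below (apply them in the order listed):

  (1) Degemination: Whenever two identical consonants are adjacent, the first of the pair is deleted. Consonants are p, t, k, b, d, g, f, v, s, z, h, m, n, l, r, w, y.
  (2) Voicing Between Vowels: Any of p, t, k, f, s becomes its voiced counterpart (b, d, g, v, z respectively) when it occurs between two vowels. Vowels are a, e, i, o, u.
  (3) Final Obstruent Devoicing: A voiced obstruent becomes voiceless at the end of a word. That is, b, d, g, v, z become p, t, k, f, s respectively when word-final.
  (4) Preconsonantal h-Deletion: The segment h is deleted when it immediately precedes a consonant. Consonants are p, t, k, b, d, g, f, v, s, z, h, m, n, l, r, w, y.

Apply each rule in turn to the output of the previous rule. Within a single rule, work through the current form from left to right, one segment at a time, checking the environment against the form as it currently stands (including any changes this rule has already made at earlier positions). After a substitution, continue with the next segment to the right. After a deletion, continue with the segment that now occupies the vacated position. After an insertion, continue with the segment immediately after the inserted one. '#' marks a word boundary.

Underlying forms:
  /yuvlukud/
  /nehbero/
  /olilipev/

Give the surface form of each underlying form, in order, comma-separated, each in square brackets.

/yuvlukud/:
  (1) Degemination: no change — [yuvlukud]
  (2) Voicing Between Vowels: [yuvlukud] → [yuvlugud]
  (3) Final Obstruent Devoicing: [yuvlugud] → [yuvlugut]
  (4) Preconsonantal h-Deletion: no change — [yuvlugut]
/nehbero/:
  (1) Degemination: no change — [nehbero]
  (2) Voicing Between Vowels: no change — [nehbero]
  (3) Final Obstruent Devoicing: no change — [nehbero]
  (4) Preconsonantal h-Deletion: [nehbero] → [nebero]
/olilipev/:
  (1) Degemination: no change — [olilipev]
  (2) Voicing Between Vowels: [olilipev] → [olilibev]
  (3) Final Obstruent Devoicing: [olilibev] → [olilibef]
  (4) Preconsonantal h-Deletion: no change — [olilibef]

[yuvlugut], [nebero], [olilibef]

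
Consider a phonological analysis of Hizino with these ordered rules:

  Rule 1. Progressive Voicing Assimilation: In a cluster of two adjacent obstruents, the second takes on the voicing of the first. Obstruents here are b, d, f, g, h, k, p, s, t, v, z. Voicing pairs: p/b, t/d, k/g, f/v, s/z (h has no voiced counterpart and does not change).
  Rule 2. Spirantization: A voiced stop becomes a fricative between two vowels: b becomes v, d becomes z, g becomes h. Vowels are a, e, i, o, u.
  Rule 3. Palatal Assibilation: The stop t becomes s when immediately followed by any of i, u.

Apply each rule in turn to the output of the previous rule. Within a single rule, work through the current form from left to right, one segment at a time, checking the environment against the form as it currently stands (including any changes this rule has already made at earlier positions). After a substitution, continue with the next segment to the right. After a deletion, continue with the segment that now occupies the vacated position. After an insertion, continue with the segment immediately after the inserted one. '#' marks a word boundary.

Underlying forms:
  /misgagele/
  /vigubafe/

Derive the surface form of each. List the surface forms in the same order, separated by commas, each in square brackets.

/misgagele/:
  Rule 1 Progressive Voicing Assimilation: [misgagele] → [miskagele]
  Rule 2 Spirantization: [miskagele] → [miskahele]
  Rule 3 Palatal Assibilation: no change — [miskahele]
/vigubafe/:
  Rule 1 Progressive Voicing Assimilation: no change — [vigubafe]
  Rule 2 Spirantization: [vigubafe] → [vihuvafe]
  Rule 3 Palatal Assibilation: no change — [vihuvafe]

[miskahele], [vihuvafe]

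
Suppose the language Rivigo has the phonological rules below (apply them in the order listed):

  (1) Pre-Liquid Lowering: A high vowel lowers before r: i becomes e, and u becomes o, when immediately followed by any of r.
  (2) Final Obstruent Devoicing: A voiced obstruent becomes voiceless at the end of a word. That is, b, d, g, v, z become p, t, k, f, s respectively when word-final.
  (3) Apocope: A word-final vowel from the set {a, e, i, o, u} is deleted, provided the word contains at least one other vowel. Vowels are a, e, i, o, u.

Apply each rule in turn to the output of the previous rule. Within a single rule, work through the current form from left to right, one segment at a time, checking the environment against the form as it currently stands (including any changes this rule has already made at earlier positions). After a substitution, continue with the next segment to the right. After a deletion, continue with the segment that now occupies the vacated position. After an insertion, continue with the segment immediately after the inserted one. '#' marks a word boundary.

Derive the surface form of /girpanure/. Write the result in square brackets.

[gerpanor]

(1) Pre-Liquid Lowering: [girpanure] → [gerpanore]
(2) Final Obstruent Devoicing: no change — [gerpanore]
(3) Apocope: [gerpanore] → [gerpanor]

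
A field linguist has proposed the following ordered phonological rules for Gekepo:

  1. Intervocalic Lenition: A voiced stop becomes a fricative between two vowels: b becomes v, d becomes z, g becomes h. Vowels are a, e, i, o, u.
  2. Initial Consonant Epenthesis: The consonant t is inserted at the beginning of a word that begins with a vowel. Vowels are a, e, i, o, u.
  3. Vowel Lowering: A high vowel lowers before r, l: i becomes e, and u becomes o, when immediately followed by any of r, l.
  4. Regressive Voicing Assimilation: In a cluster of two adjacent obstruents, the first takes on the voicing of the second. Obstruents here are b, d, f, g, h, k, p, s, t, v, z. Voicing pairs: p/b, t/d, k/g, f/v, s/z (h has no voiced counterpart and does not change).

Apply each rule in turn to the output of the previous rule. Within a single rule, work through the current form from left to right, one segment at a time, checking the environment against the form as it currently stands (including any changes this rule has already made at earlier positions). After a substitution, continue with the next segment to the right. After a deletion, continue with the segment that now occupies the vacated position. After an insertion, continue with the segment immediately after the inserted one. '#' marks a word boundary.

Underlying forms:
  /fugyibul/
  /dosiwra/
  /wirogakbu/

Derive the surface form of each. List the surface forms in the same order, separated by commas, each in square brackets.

/fugyibul/:
  1 Intervocalic Lenition: [fugyibul] → [fugyivul]
  2 Initial Consonant Epenthesis: no change — [fugyivul]
  3 Vowel Lowering: [fugyivul] → [fugyivol]
  4 Regressive Voicing Assimilation: no change — [fugyivol]
/dosiwra/:
  1 Intervocalic Lenition: no change — [dosiwra]
  2 Initial Consonant Epenthesis: no change — [dosiwra]
  3 Vowel Lowering: no change — [dosiwra]
  4 Regressive Voicing Assimilation: no change — [dosiwra]
/wirogakbu/:
  1 Intervocalic Lenition: [wirogakbu] → [wirohakbu]
  2 Initial Consonant Epenthesis: no change — [wirohakbu]
  3 Vowel Lowering: [wirohakbu] → [werohakbu]
  4 Regressive Voicing Assimilation: [werohakbu] → [werohagbu]

[fugyivol], [dosiwra], [werohagbu]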